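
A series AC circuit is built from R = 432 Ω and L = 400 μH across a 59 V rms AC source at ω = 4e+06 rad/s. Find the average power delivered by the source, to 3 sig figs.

X_L = ωL = 1600 Ω
Z = 432 + j1600 Ω
|Z| = √(432² + 1600²) = 1660 Ω
∠Z = arctan(1600/432) = 74.9°
I = V/|Z| = 35.6 mA
P = VI cos φ = 59 × 0.0356 × cos(74.9°) = 548 mW

548 mW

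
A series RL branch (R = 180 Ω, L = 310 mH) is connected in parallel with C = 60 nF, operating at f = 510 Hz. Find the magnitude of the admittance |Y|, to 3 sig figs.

ω = 2πf = 3204 rad/s
X_L = ωL = 993 Ω
X_C = 1/(ωC) = 5200 Ω
Branch 1 (R+jX_L): Z₁ = 180 + j993 Ω, |Z₁| = 1010 Ω
Branch 2 (−jX_C): Z₂ = −j5200 Ω
Parallel: Z = Z₁Z₂/(Z₁+Z₂), |Z| = 1250 Ω, ∠Z = 77.3°
|Y| = 1/|Z| = 802 μS

802 μS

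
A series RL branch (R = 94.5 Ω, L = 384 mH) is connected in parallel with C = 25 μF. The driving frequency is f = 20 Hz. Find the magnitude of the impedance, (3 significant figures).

118 Ω

ω = 2πf = 125.7 rad/s
X_L = ωL = 48.3 Ω
X_C = 1/(ωC) = 318 Ω
Branch 1 (R+jX_L): Z₁ = 94.5 + j48.3 Ω, |Z₁| = 106 Ω
Branch 2 (−jX_C): Z₂ = −j318 Ω
Parallel: Z = Z₁Z₂/(Z₁+Z₂), |Z| = 118 Ω, ∠Z = 7.76°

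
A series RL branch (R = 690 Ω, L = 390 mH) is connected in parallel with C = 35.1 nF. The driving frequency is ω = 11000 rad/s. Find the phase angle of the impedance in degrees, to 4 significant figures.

-77.05°

X_L = ωL = 4290 Ω
X_C = 1/(ωC) = 2590 Ω
Branch 1 (R+jX_L): Z₁ = 690.0 + j4290 Ω, |Z₁| = 4345 Ω
Branch 2 (−jX_C): Z₂ = −j2590 Ω
Parallel: Z = Z₁Z₂/(Z₁+Z₂), |Z| = 6134 Ω, ∠Z = -77.05°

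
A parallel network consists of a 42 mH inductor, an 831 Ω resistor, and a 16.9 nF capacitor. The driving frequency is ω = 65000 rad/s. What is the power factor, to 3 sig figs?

0.854

X_L = ωL = 2730 Ω
X_C = 1/(ωC) = 910 Ω
Parallel: admittances add. Y = 1/R + 1/(jωL) + jωC
Y = (0.00120 + j0.000732) S
|Y| = 0.00141 S → |Z| = 1/|Y| = 710 Ω, ∠Z = −∠Y = -31.3°
cos φ = cos(-31.3°) = 0.854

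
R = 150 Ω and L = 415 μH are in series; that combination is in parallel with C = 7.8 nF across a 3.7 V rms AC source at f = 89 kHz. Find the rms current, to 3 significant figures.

8.76 mA

ω = 2πf = 559200 rad/s
X_L = ωL = 232 Ω
X_C = 1/(ωC) = 229 Ω
Branch 1 (R+jX_L): Z₁ = 150 + j232 Ω, |Z₁| = 276 Ω
Branch 2 (−jX_C): Z₂ = −j229 Ω
Parallel: Z = Z₁Z₂/(Z₁+Z₂), |Z| = 422 Ω, ∠Z = -33.9°
I = V/|Z| = 3.7/422 = 8.76 mA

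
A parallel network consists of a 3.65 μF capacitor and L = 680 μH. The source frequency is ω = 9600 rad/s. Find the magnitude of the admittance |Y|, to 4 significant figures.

118.1 mS

X_L = ωL = 6.528 Ω
X_C = 1/(ωC) = 28.54 Ω
Parallel: admittances add. Y = 1/(jωL) + jωC
Y = (0 − j0.1181) S
|Y| = 0.1181 S → |Z| = 1/|Y| = 8.464 Ω, ∠Z = −∠Y = 90.00°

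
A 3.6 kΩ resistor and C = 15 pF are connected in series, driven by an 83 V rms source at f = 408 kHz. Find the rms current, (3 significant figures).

3.16 mA

ω = 2πf = 2.564e+06 rad/s
X_C = 1/(ωC) = 26000 Ω
Z = 3600 − j26000 Ω
|Z| = √(3600² + 26000²) = 26300 Ω
I = V/|Z| = 83/26300 = 3.16 mA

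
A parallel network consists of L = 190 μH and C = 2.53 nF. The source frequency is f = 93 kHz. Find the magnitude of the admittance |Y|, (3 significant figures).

ω = 2πf = 584300 rad/s
X_L = ωL = 111 Ω
X_C = 1/(ωC) = 676 Ω
Parallel: admittances add. Y = 1/(jωL) + jωC
Y = (0 − j0.00753) S
|Y| = 0.00753 S → |Z| = 1/|Y| = 133 Ω, ∠Z = −∠Y = 90.0°

7.53 mS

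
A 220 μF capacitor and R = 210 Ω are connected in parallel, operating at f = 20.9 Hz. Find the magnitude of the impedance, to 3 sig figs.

34.2 Ω

ω = 2πf = 131.3 rad/s
X_C = 1/(ωC) = 34.6 Ω
Parallel: admittances add. Y = 1/R + jωC
Y = (0.00476 + j0.0289) S
|Y| = 0.0293 S → |Z| = 1/|Y| = 34.2 Ω, ∠Z = −∠Y = -80.6°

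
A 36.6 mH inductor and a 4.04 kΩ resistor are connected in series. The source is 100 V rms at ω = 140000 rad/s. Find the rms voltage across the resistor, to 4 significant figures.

61.91 V

X_L = ωL = 5124 Ω
Z = 4040 + j5124 Ω
|Z| = √(4040² + 5124²) = 6525 Ω
I = V/|Z| = 15.33 mA
V_R = I·|Z_R| = 0.01533 × 4040 = 61.91 V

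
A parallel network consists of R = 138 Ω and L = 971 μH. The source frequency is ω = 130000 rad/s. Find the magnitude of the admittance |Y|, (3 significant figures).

X_L = ωL = 126 Ω
Parallel: admittances add. Y = 1/R + 1/(jωL)
Y = (0.00725 − j0.00792) S
|Y| = 0.0107 S → |Z| = 1/|Y| = 93.1 Ω, ∠Z = −∠Y = 47.6°

10.7 mS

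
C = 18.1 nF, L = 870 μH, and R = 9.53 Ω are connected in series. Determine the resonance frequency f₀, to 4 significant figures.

40.11 kHz

ω₀ = 1/√(LC) = 1/√(0.00087 × 1.81e-08) = 252000 rad/s
f₀ = ω₀/(2π) = 40.11 kHz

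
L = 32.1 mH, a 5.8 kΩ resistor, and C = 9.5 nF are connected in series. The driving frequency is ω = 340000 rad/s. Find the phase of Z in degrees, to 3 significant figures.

61.3°

X_L = ωL = 10900 Ω
X_C = 1/(ωC) = 310 Ω
Net reactance X = X_L − X_C = 10600 Ω
Z = 5800 + j10600 Ω
|Z| = √(5800² + 10600²) = 12100 Ω
∠Z = arctan(10600/5800) = 61.3°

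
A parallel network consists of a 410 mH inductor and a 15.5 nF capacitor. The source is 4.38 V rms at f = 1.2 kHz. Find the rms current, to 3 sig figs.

ω = 2πf = 7540 rad/s
X_L = ωL = 3090 Ω
X_C = 1/(ωC) = 8560 Ω
Parallel: admittances add. Y = 1/(jωL) + jωC
Y = (0 − j0.000207) S
|Y| = 0.000207 S → |Z| = 1/|Y| = 4840 Ω, ∠Z = −∠Y = 90.0°
I = V/|Z| = 4.38/4840 = 905 μA

905 μA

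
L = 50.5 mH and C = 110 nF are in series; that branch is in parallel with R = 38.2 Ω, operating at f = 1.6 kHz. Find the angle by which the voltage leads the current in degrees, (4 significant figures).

-5.502°

ω = 2πf = 10050 rad/s
X_L = ωL = 507.7 Ω
X_C = 1/(ωC) = 904.3 Ω
Branch 1: Z₁ = R = 38.20 Ω
Branch 2 (series LC): Z₂ = j(X_L − X_C) = −j396.6 Ω
Parallel: Z = Z₁Z₂/(Z₁+Z₂), |Z| = 38.02 Ω, ∠Z = -5.502°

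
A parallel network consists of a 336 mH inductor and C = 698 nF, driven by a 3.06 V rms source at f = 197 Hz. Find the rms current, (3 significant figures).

ω = 2πf = 1238 rad/s
X_L = ωL = 416 Ω
X_C = 1/(ωC) = 1160 Ω
Parallel: admittances add. Y = 1/(jωL) + jωC
Y = (0 − j0.00154) S
|Y| = 0.00154 S → |Z| = 1/|Y| = 649 Ω, ∠Z = −∠Y = 90.0°
I = V/|Z| = 3.06/649 = 4.71 mA

4.71 mA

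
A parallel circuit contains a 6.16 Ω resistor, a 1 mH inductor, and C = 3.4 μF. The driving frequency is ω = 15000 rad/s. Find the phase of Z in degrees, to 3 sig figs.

X_L = ωL = 15.0 Ω
X_C = 1/(ωC) = 19.6 Ω
Parallel: admittances add. Y = 1/R + 1/(jωL) + jωC
Y = (0.162 − j0.0157) S
|Y| = 0.163 S → |Z| = 1/|Y| = 6.13 Ω, ∠Z = −∠Y = 5.51°

5.51°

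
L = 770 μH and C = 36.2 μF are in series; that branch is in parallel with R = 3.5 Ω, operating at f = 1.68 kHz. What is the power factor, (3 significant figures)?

ω = 2πf = 10560 rad/s
X_L = ωL = 8.13 Ω
X_C = 1/(ωC) = 2.62 Ω
Branch 1: Z₁ = R = 3.50 Ω
Branch 2 (series LC): Z₂ = j(X_L − X_C) = j5.51 Ω
Parallel: Z = Z₁Z₂/(Z₁+Z₂), |Z| = 2.95 Ω, ∠Z = 32.4°
cos φ = cos(32.4°) = 0.844

0.844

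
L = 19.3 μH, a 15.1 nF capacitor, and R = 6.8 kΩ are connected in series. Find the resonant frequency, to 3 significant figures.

295 kHz

ω₀ = 1/√(LC) = 1/√(1.93e-05 × 1.51e-08) = 1.852e+06 rad/s
f₀ = ω₀/(2π) = 295 kHz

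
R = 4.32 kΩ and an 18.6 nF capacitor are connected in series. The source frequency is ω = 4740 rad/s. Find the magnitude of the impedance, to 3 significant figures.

12100 Ω

X_C = 1/(ωC) = 11300 Ω
Z = 4320 − j11300 Ω
|Z| = √(4320² + 11300²) = 12100 Ω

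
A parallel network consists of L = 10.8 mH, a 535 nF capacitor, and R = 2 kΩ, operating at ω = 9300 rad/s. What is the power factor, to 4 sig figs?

X_L = ωL = 100.4 Ω
X_C = 1/(ωC) = 201.0 Ω
Parallel: admittances add. Y = 1/R + 1/(jωL) + jωC
Y = (0.0005000 − j0.004981) S
|Y| = 0.005006 S → |Z| = 1/|Y| = 199.8 Ω, ∠Z = −∠Y = 84.27°
cos φ = cos(84.27°) = 0.09989

0.09989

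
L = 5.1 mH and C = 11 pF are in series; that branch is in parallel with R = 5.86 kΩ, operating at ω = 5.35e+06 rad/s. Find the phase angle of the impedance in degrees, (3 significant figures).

X_L = ωL = 27300 Ω
X_C = 1/(ωC) = 17000 Ω
Branch 1: Z₁ = R = 5860 Ω
Branch 2 (series LC): Z₂ = j(X_L − X_C) = j10300 Ω
Parallel: Z = Z₁Z₂/(Z₁+Z₂), |Z| = 5090 Ω, ∠Z = 29.7°

29.7°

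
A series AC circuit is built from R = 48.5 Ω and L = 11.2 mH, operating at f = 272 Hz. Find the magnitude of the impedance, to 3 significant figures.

ω = 2πf = 1709 rad/s
X_L = ωL = 19.1 Ω
Z = 48.5 + j19.1 Ω
|Z| = √(48.5² + 19.1²) = 52.1 Ω

52.1 Ω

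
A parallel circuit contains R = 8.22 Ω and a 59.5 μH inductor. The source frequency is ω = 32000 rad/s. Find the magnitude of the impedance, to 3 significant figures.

1.85 Ω

X_L = ωL = 1.90 Ω
Parallel: admittances add. Y = 1/R + 1/(jωL)
Y = (0.122 − j0.525) S
|Y| = 0.539 S → |Z| = 1/|Y| = 1.85 Ω, ∠Z = −∠Y = 77.0°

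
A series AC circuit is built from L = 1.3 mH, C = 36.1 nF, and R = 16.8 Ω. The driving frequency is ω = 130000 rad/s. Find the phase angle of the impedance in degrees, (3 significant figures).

-69.1°

X_L = ωL = 169 Ω
X_C = 1/(ωC) = 213 Ω
Net reactance X = X_L − X_C = -44.1 Ω
Z = 16.8 − j44.1 Ω
|Z| = √(16.8² + 44.1²) = 47.2 Ω
∠Z = arctan(-44.1/16.8) = -69.1°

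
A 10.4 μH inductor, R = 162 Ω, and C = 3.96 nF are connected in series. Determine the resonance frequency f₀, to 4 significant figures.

784.3 kHz

ω₀ = 1/√(LC) = 1/√(1.04e-05 × 3.96e-09) = 4.928e+06 rad/s
f₀ = ω₀/(2π) = 784.3 kHz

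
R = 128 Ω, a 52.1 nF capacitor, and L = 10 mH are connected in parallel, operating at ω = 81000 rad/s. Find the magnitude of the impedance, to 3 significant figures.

120 Ω

X_L = ωL = 810 Ω
X_C = 1/(ωC) = 237 Ω
Parallel: admittances add. Y = 1/R + 1/(jωL) + jωC
Y = (0.00781 + j0.00299) S
|Y| = 0.00836 S → |Z| = 1/|Y| = 120 Ω, ∠Z = −∠Y = -20.9°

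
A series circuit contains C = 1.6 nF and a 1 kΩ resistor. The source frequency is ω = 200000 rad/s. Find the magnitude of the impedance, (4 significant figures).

X_C = 1/(ωC) = 3125 Ω
Z = 1000 − j3125 Ω
|Z| = √(1000² + 3125²) = 3281 Ω

3281 Ω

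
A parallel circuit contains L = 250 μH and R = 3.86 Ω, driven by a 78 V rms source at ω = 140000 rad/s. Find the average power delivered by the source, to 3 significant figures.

1.58 kW

X_L = ωL = 35.0 Ω
Parallel: admittances add. Y = 1/R + 1/(jωL)
Y = (0.259 − j0.0286) S
|Y| = 0.261 S → |Z| = 1/|Y| = 3.84 Ω, ∠Z = −∠Y = 6.29°
I = V/|Z| = 20.3 A
P = VI cos φ = 78 × 20.3 × cos(6.29°) = 1.58 kW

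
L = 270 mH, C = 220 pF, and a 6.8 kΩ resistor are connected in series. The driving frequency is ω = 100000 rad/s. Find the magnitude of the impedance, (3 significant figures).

X_L = ωL = 27000 Ω
X_C = 1/(ωC) = 45500 Ω
Net reactance X = X_L − X_C = -18500 Ω
Z = 6800 − j18500 Ω
|Z| = √(6800² + 18500²) = 19700 Ω

19700 Ω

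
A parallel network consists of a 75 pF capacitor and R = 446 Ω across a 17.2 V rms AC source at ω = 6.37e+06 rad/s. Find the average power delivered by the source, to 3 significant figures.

663 mW

X_C = 1/(ωC) = 2090 Ω
Parallel: admittances add. Y = 1/R + jωC
Y = (0.00224 + j0.000478) S
|Y| = 0.00229 S → |Z| = 1/|Y| = 436 Ω, ∠Z = −∠Y = -12.0°
I = V/|Z| = 39.4 mA
P = VI cos φ = 17.2 × 0.0394 × cos(-12.0°) = 663 mW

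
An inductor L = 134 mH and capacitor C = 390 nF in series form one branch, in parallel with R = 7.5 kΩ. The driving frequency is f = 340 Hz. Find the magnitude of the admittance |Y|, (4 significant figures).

ω = 2πf = 2136 rad/s
X_L = ωL = 286.3 Ω
X_C = 1/(ωC) = 1200 Ω
Branch 1: Z₁ = R = 7500 Ω
Branch 2 (series LC): Z₂ = j(X_L − X_C) = −j914.0 Ω
Parallel: Z = Z₁Z₂/(Z₁+Z₂), |Z| = 907.3 Ω, ∠Z = -83.05°
|Y| = 1/|Z| = 1.102 mS

1.102 mS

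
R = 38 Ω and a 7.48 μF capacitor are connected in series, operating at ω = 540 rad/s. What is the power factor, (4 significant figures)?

0.1517

X_C = 1/(ωC) = 247.6 Ω
Z = 38.00 − j247.6 Ω
|Z| = √(38.00² + 247.6²) = 250.5 Ω
∠Z = arctan(-247.6/38.00) = -81.27°
cos φ = cos(-81.27°) = 0.1517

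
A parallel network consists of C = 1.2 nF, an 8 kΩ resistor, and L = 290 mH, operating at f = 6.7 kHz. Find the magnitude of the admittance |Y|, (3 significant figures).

ω = 2πf = 42100 rad/s
X_L = ωL = 12200 Ω
X_C = 1/(ωC) = 19800 Ω
Parallel: admittances add. Y = 1/R + 1/(jωL) + jωC
Y = (0.000125 − j3.14e-05) S
|Y| = 0.000129 S → |Z| = 1/|Y| = 7760 Ω, ∠Z = −∠Y = 14.1°

129 μS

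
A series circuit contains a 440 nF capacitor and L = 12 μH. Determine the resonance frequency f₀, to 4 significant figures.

69.26 kHz

ω₀ = 1/√(LC) = 1/√(1.2e-05 × 4.4e-07) = 435200 rad/s
f₀ = ω₀/(2π) = 69.26 kHz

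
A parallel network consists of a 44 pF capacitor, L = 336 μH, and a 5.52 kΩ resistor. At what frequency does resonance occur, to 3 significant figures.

ω₀ = 1/√(LC) = 1/√(0.000336 × 4.4e-11) = 8.224e+06 rad/s
f₀ = ω₀/(2π) = 1.31 MHz

1.31 MHz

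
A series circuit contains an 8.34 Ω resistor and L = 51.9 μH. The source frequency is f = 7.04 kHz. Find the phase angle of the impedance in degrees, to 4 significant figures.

15.39°

ω = 2πf = 44230 rad/s
X_L = ωL = 2.296 Ω
Z = 8.340 + j2.296 Ω
|Z| = √(8.340² + 2.296²) = 8.650 Ω
∠Z = arctan(2.296/8.340) = 15.39°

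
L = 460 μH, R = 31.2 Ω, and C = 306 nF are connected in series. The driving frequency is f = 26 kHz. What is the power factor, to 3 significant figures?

0.492

ω = 2πf = 163400 rad/s
X_L = ωL = 75.1 Ω
X_C = 1/(ωC) = 20.0 Ω
Net reactance X = X_L − X_C = 55.1 Ω
Z = 31.2 + j55.1 Ω
|Z| = √(31.2² + 55.1²) = 63.4 Ω
∠Z = arctan(55.1/31.2) = 60.5°
cos φ = cos(60.5°) = 0.492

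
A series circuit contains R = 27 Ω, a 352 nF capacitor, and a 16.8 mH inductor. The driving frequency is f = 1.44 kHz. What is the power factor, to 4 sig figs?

0.1644

ω = 2πf = 9048 rad/s
X_L = ωL = 152.0 Ω
X_C = 1/(ωC) = 314.0 Ω
Net reactance X = X_L − X_C = -162.0 Ω
Z = 27.00 − j162.0 Ω
|Z| = √(27.00² + 162.0²) = 164.2 Ω
∠Z = arctan(-162.0/27.00) = -80.54°
cos φ = cos(-80.54°) = 0.1644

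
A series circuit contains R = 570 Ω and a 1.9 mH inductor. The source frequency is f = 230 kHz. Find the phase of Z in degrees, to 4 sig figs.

ω = 2πf = 1.445e+06 rad/s
X_L = ωL = 2746 Ω
Z = 570.0 + j2746 Ω
|Z| = √(570.0² + 2746²) = 2804 Ω
∠Z = arctan(2746/570.0) = 78.27°

78.27°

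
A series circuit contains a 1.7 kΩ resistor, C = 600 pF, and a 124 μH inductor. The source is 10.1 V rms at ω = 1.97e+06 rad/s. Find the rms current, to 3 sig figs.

5.60 mA

X_L = ωL = 244 Ω
X_C = 1/(ωC) = 846 Ω
Net reactance X = X_L − X_C = -602 Ω
Z = 1700 − j602 Ω
|Z| = √(1700² + 602²) = 1800 Ω
I = V/|Z| = 10.1/1800 = 5.60 mA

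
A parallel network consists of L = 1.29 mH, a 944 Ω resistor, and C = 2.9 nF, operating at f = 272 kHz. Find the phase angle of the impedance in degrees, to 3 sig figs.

-76.8°

ω = 2πf = 1.709e+06 rad/s
X_L = ωL = 2200 Ω
X_C = 1/(ωC) = 202 Ω
Parallel: admittances add. Y = 1/R + 1/(jωL) + jωC
Y = (0.00106 + j0.00450) S
|Y| = 0.00463 S → |Z| = 1/|Y| = 216 Ω, ∠Z = −∠Y = -76.8°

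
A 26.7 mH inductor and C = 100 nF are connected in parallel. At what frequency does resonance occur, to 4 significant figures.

ω₀ = 1/√(LC) = 1/√(0.0267 × 1e-07) = 19350 rad/s
f₀ = ω₀/(2π) = 3.080 kHz

3.080 kHz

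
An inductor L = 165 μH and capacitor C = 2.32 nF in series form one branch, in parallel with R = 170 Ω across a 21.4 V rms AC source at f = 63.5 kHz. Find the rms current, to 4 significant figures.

ω = 2πf = 399000 rad/s
X_L = ωL = 65.83 Ω
X_C = 1/(ωC) = 1080 Ω
Branch 1: Z₁ = R = 170.0 Ω
Branch 2 (series LC): Z₂ = j(X_L − X_C) = −j1015 Ω
Parallel: Z = Z₁Z₂/(Z₁+Z₂), |Z| = 167.7 Ω, ∠Z = -9.513°
I = V/|Z| = 21.4/167.7 = 127.6 mA

127.6 mA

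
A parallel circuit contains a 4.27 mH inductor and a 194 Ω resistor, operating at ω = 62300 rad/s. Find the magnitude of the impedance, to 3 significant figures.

157 Ω

X_L = ωL = 266 Ω
Parallel: admittances add. Y = 1/R + 1/(jωL)
Y = (0.00515 − j0.00376) S
|Y| = 0.00638 S → |Z| = 1/|Y| = 157 Ω, ∠Z = −∠Y = 36.1°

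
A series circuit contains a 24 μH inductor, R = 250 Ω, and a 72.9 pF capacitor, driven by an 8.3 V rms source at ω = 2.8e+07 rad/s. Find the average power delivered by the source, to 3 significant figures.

X_L = ωL = 672 Ω
X_C = 1/(ωC) = 490 Ω
Net reactance X = X_L − X_C = 182 Ω
Z = 250 + j182 Ω
|Z| = √(250² + 182²) = 309 Ω
∠Z = arctan(182/250) = 36.1°
I = V/|Z| = 26.8 mA
P = VI cos φ = 8.3 × 0.0268 × cos(36.1°) = 180 mW

180 mW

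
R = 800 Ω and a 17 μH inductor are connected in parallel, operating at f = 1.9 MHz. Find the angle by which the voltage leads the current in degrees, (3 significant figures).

75.8°

ω = 2πf = 1.194e+07 rad/s
X_L = ωL = 203 Ω
Parallel: admittances add. Y = 1/R + 1/(jωL)
Y = (0.00125 − j0.00493) S
|Y| = 0.00508 S → |Z| = 1/|Y| = 197 Ω, ∠Z = −∠Y = 75.8°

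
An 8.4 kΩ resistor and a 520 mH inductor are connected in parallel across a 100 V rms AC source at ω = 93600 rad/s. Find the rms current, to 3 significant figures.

12.1 mA

X_L = ωL = 48700 Ω
Parallel: admittances add. Y = 1/R + 1/(jωL)
Y = (0.000119 − j2.05e-05) S
|Y| = 0.000121 S → |Z| = 1/|Y| = 8280 Ω, ∠Z = −∠Y = 9.79°
I = V/|Z| = 100/8280 = 12.1 mA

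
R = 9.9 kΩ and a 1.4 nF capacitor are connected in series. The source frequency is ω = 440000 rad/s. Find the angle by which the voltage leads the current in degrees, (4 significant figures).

X_C = 1/(ωC) = 1623 Ω
Z = 9900 − j1623 Ω
|Z| = √(9900² + 1623²) = 10030 Ω
∠Z = arctan(-1623/9900) = -9.312°

-9.312°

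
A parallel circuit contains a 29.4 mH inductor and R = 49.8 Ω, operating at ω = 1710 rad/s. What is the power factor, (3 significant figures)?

X_L = ωL = 50.3 Ω
Parallel: admittances add. Y = 1/R + 1/(jωL)
Y = (0.0201 − j0.0199) S
|Y| = 0.0283 S → |Z| = 1/|Y| = 35.4 Ω, ∠Z = −∠Y = 44.7°
cos φ = cos(44.7°) = 0.710

0.710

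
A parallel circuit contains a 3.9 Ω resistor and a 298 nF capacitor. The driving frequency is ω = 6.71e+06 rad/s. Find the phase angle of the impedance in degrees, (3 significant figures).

-82.7°

X_C = 1/(ωC) = 0.500 Ω
Parallel: admittances add. Y = 1/R + jωC
Y = (0.256 + j2.00) S
|Y| = 2.02 S → |Z| = 1/|Y| = 0.496 Ω, ∠Z = −∠Y = -82.7°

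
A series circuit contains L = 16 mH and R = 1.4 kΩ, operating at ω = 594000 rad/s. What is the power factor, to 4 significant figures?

X_L = ωL = 9504 Ω
Z = 1400 + j9504 Ω
|Z| = √(1400² + 9504²) = 9607 Ω
∠Z = arctan(9504/1400) = 81.62°
cos φ = cos(81.62°) = 0.1457

0.1457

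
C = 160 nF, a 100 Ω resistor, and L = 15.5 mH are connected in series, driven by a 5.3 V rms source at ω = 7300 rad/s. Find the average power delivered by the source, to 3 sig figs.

X_L = ωL = 113 Ω
X_C = 1/(ωC) = 856 Ω
Net reactance X = X_L − X_C = -743 Ω
Z = 100 − j743 Ω
|Z| = √(100² + 743²) = 750 Ω
∠Z = arctan(-743/100) = -82.3°
I = V/|Z| = 7.07 mA
P = VI cos φ = 5.3 × 0.00707 × cos(-82.3°) = 5.00 mW

5.00 mW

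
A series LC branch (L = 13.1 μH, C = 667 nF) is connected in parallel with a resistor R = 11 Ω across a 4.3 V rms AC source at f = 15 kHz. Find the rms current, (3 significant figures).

ω = 2πf = 94250 rad/s
X_L = ωL = 1.23 Ω
X_C = 1/(ωC) = 15.9 Ω
Branch 1: Z₁ = R = 11.0 Ω
Branch 2 (series LC): Z₂ = j(X_L − X_C) = −j14.7 Ω
Parallel: Z = Z₁Z₂/(Z₁+Z₂), |Z| = 8.80 Ω, ∠Z = -36.9°
I = V/|Z| = 4.3/8.80 = 489 mA

489 mA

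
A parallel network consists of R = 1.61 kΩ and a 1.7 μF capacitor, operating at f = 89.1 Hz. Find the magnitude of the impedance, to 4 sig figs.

ω = 2πf = 559.8 rad/s
X_C = 1/(ωC) = 1051 Ω
Parallel: admittances add. Y = 1/R + jωC
Y = (0.0006211 + j0.0009517) S
|Y| = 0.001136 S → |Z| = 1/|Y| = 879.9 Ω, ∠Z = −∠Y = -56.87°

879.9 Ω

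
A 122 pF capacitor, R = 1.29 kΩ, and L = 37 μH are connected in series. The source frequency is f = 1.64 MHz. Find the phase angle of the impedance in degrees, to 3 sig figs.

ω = 2πf = 1.03e+07 rad/s
X_L = ωL = 381 Ω
X_C = 1/(ωC) = 795 Ω
Net reactance X = X_L − X_C = -414 Ω
Z = 1290 − j414 Ω
|Z| = √(1290² + 414²) = 1350 Ω
∠Z = arctan(-414/1290) = -17.8°

-17.8°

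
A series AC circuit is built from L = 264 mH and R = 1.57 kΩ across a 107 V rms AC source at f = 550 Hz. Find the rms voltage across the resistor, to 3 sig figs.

ω = 2πf = 3456 rad/s
X_L = ωL = 912 Ω
Z = 1570 + j912 Ω
|Z| = √(1570² + 912²) = 1820 Ω
I = V/|Z| = 58.9 mA
V_R = I·|Z_R| = 0.0589 × 1570 = 92.5 V

92.5 V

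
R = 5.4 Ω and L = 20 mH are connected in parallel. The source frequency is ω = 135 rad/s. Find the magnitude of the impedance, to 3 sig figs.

X_L = ωL = 2.70 Ω
Parallel: admittances add. Y = 1/R + 1/(jωL)
Y = (0.185 − j0.370) S
|Y| = 0.414 S → |Z| = 1/|Y| = 2.41 Ω, ∠Z = −∠Y = 63.4°

2.41 Ω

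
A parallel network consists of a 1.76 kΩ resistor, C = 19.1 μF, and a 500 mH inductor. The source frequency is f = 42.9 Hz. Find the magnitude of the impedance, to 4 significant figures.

ω = 2πf = 269.5 rad/s
X_L = ωL = 134.8 Ω
X_C = 1/(ωC) = 194.2 Ω
Parallel: admittances add. Y = 1/R + 1/(jωL) + jωC
Y = (0.0005682 − j0.002271) S
|Y| = 0.002341 S → |Z| = 1/|Y| = 427.1 Ω, ∠Z = −∠Y = 75.96°

427.1 Ω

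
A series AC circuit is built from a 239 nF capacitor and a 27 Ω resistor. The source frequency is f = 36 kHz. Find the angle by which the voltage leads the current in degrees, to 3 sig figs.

-34.4°

ω = 2πf = 226200 rad/s
X_C = 1/(ωC) = 18.5 Ω
Z = 27.0 − j18.5 Ω
|Z| = √(27.0² + 18.5²) = 32.7 Ω
∠Z = arctan(-18.5/27.0) = -34.4°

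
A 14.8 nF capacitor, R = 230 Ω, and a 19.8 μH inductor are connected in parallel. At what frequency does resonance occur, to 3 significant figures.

ω₀ = 1/√(LC) = 1/√(1.98e-05 × 1.48e-08) = 1.847e+06 rad/s
f₀ = ω₀/(2π) = 294 kHz

294 kHz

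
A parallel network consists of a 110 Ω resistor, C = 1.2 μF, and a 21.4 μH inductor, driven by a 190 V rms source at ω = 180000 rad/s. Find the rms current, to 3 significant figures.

X_L = ωL = 3.85 Ω
X_C = 1/(ωC) = 4.63 Ω
Parallel: admittances add. Y = 1/R + 1/(jωL) + jωC
Y = (0.00909 − j0.0436) S
|Y| = 0.0445 S → |Z| = 1/|Y| = 22.5 Ω, ∠Z = −∠Y = 78.2°
I = V/|Z| = 190/22.5 = 8.46 A

8.46 A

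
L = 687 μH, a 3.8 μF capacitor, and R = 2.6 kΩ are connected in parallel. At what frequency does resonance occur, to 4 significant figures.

3.115 kHz

ω₀ = 1/√(LC) = 1/√(0.000687 × 3.8e-06) = 19570 rad/s
f₀ = ω₀/(2π) = 3.115 kHz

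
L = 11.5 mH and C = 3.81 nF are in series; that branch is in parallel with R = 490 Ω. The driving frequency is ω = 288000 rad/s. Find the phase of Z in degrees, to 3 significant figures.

X_L = ωL = 3310 Ω
X_C = 1/(ωC) = 911 Ω
Branch 1: Z₁ = R = 490 Ω
Branch 2 (series LC): Z₂ = j(X_L − X_C) = j2400 Ω
Parallel: Z = Z₁Z₂/(Z₁+Z₂), |Z| = 480 Ω, ∠Z = 11.5°

11.5°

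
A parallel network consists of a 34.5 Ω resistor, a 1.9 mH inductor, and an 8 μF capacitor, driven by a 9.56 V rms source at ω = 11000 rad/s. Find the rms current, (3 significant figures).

473 mA

X_L = ωL = 20.9 Ω
X_C = 1/(ωC) = 11.4 Ω
Parallel: admittances add. Y = 1/R + 1/(jωL) + jωC
Y = (0.0290 + j0.0402) S
|Y| = 0.0495 S → |Z| = 1/|Y| = 20.2 Ω, ∠Z = −∠Y = -54.2°
I = V/|Z| = 9.56/20.2 = 473 mA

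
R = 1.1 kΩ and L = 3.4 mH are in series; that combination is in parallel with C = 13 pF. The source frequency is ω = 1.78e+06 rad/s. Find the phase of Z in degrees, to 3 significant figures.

78.0°

X_L = ωL = 6050 Ω
X_C = 1/(ωC) = 43200 Ω
Branch 1 (R+jX_L): Z₁ = 1100 + j6050 Ω, |Z₁| = 6150 Ω
Branch 2 (−jX_C): Z₂ = −j43200 Ω
Parallel: Z = Z₁Z₂/(Z₁+Z₂), |Z| = 7150 Ω, ∠Z = 78.0°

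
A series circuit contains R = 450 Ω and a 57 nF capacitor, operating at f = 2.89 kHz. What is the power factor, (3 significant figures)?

0.422

ω = 2πf = 18160 rad/s
X_C = 1/(ωC) = 966 Ω
Z = 450 − j966 Ω
|Z| = √(450² + 966²) = 1070 Ω
∠Z = arctan(-966/450) = -65.0°
cos φ = cos(-65.0°) = 0.422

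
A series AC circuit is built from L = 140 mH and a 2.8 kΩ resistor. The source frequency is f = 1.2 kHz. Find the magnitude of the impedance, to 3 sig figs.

ω = 2πf = 7540 rad/s
X_L = ωL = 1060 Ω
Z = 2800 + j1060 Ω
|Z| = √(2800² + 1060²) = 2990 Ω

2990 Ω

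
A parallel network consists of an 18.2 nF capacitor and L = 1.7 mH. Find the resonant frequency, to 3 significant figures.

ω₀ = 1/√(LC) = 1/√(0.0017 × 1.82e-08) = 179800 rad/s
f₀ = ω₀/(2π) = 28.6 kHz

28.6 kHz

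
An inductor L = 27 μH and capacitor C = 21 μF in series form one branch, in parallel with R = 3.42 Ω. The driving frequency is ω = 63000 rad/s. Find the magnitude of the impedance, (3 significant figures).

0.911 Ω

X_L = ωL = 1.70 Ω
X_C = 1/(ωC) = 0.756 Ω
Branch 1: Z₁ = R = 3.42 Ω
Branch 2 (series LC): Z₂ = j(X_L − X_C) = j0.945 Ω
Parallel: Z = Z₁Z₂/(Z₁+Z₂), |Z| = 0.911 Ω, ∠Z = 74.6°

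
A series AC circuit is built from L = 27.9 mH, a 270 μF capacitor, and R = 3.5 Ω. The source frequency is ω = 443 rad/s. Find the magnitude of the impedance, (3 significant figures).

X_L = ωL = 12.4 Ω
X_C = 1/(ωC) = 8.36 Ω
Net reactance X = X_L − X_C = 4.00 Ω
Z = 3.50 + j4.00 Ω
|Z| = √(3.50² + 4.00²) = 5.31 Ω

5.31 Ω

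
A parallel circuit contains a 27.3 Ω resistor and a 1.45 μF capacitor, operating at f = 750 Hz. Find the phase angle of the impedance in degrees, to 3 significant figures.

-10.6°

ω = 2πf = 4712 rad/s
X_C = 1/(ωC) = 146 Ω
Parallel: admittances add. Y = 1/R + jωC
Y = (0.0366 + j0.00683) S
|Y| = 0.0373 S → |Z| = 1/|Y| = 26.8 Ω, ∠Z = −∠Y = -10.6°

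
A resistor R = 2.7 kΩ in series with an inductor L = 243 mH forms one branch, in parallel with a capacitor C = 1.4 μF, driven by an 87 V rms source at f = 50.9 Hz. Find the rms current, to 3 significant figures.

49.8 mA

ω = 2πf = 319.8 rad/s
X_L = ωL = 77.7 Ω
X_C = 1/(ωC) = 2230 Ω
Branch 1 (R+jX_L): Z₁ = 2700 + j77.7 Ω, |Z₁| = 2700 Ω
Branch 2 (−jX_C): Z₂ = −j2230 Ω
Parallel: Z = Z₁Z₂/(Z₁+Z₂), |Z| = 1750 Ω, ∠Z = -49.7°
I = V/|Z| = 87/1750 = 49.8 mA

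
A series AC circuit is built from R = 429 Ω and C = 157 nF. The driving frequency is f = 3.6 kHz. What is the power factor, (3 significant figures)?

ω = 2πf = 22620 rad/s
X_C = 1/(ωC) = 282 Ω
Z = 429 − j282 Ω
|Z| = √(429² + 282²) = 513 Ω
∠Z = arctan(-282/429) = -33.3°
cos φ = cos(-33.3°) = 0.836

0.836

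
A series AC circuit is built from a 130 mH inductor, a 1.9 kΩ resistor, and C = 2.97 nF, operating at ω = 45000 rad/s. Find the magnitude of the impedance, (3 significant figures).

2500 Ω

X_L = ωL = 5850 Ω
X_C = 1/(ωC) = 7480 Ω
Net reactance X = X_L − X_C = -1630 Ω
Z = 1900 − j1630 Ω
|Z| = √(1900² + 1630²) = 2500 Ω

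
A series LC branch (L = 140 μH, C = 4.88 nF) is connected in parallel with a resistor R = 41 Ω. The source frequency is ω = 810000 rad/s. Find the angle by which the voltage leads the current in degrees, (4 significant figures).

-16.37°

X_L = ωL = 113.4 Ω
X_C = 1/(ωC) = 253.0 Ω
Branch 1: Z₁ = R = 41.00 Ω
Branch 2 (series LC): Z₂ = j(X_L − X_C) = −j139.6 Ω
Parallel: Z = Z₁Z₂/(Z₁+Z₂), |Z| = 39.34 Ω, ∠Z = -16.37°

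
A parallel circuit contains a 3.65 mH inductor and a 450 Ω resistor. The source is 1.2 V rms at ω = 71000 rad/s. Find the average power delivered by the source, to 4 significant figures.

X_L = ωL = 259.1 Ω
Parallel: admittances add. Y = 1/R + 1/(jωL)
Y = (0.002222 − j0.003859) S
|Y| = 0.004453 S → |Z| = 1/|Y| = 224.6 Ω, ∠Z = −∠Y = 60.06°
I = V/|Z| = 5.343 mA
P = VI cos φ = 1.2 × 0.005343 × cos(60.06°) = 3.200 mW

3.200 mW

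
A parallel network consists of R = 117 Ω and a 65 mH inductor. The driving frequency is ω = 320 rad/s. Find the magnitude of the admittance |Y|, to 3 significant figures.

48.8 mS

X_L = ωL = 20.8 Ω
Parallel: admittances add. Y = 1/R + 1/(jωL)
Y = (0.00855 − j0.0481) S
|Y| = 0.0488 S → |Z| = 1/|Y| = 20.5 Ω, ∠Z = −∠Y = 79.9°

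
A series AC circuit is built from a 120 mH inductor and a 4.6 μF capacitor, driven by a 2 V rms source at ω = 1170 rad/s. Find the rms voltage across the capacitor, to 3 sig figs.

X_L = ωL = 140 Ω
X_C = 1/(ωC) = 186 Ω
Net reactance X = X_L − X_C = -45.4 Ω
Z = − j45.4 Ω
|Z| = √(0² + 45.4²) = 45.4 Ω
I = V/|Z| = 44.0 mA
V_C = I·|Z_C| = 0.0440 × 186 = 8.18 V

8.18 V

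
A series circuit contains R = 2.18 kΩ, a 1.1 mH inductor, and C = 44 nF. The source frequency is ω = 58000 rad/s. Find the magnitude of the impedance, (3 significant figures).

2200 Ω

X_L = ωL = 63.8 Ω
X_C = 1/(ωC) = 392 Ω
Net reactance X = X_L − X_C = -328 Ω
Z = 2180 − j328 Ω
|Z| = √(2180² + 328²) = 2200 Ω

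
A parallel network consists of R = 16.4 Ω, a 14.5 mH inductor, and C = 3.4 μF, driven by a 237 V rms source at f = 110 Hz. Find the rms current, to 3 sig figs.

27.2 A

ω = 2πf = 691.2 rad/s
X_L = ωL = 10.0 Ω
X_C = 1/(ωC) = 426 Ω
Parallel: admittances add. Y = 1/R + 1/(jωL) + jωC
Y = (0.0610 − j0.0974) S
|Y| = 0.115 S → |Z| = 1/|Y| = 8.70 Ω, ∠Z = −∠Y = 58.0°
I = V/|Z| = 237/8.70 = 27.2 A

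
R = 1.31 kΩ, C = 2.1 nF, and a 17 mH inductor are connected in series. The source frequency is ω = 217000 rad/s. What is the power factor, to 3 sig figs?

X_L = ωL = 3690 Ω
X_C = 1/(ωC) = 2190 Ω
Net reactance X = X_L − X_C = 1490 Ω
Z = 1310 + j1490 Ω
|Z| = √(1310² + 1490²) = 1990 Ω
∠Z = arctan(1490/1310) = 48.8°
cos φ = cos(48.8°) = 0.659

0.659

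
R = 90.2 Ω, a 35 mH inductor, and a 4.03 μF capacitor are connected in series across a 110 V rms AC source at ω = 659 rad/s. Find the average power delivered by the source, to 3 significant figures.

X_L = ωL = 23.1 Ω
X_C = 1/(ωC) = 377 Ω
Net reactance X = X_L − X_C = -353 Ω
Z = 90.2 − j353 Ω
|Z| = √(90.2² + 353²) = 365 Ω
∠Z = arctan(-353/90.2) = -75.7°
I = V/|Z| = 302 mA
P = VI cos φ = 110 × 0.302 × cos(-75.7°) = 8.20 W

8.20 W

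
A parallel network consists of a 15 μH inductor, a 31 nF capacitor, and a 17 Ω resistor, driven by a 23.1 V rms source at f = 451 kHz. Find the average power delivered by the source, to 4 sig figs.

ω = 2πf = 2.834e+06 rad/s
X_L = ωL = 42.51 Ω
X_C = 1/(ωC) = 11.38 Ω
Parallel: admittances add. Y = 1/R + 1/(jωL) + jωC
Y = (0.05882 + j0.06432) S
|Y| = 0.08716 S → |Z| = 1/|Y| = 11.47 Ω, ∠Z = −∠Y = -47.56°
I = V/|Z| = 2.013 A
P = VI cos φ = 23.1 × 2.013 × cos(-47.56°) = 31.39 W

31.39 W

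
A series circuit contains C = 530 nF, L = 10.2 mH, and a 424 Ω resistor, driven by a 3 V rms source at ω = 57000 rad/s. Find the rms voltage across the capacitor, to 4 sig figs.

X_L = ωL = 581.4 Ω
X_C = 1/(ωC) = 33.10 Ω
Net reactance X = X_L − X_C = 548.3 Ω
Z = 424.0 + j548.3 Ω
|Z| = √(424.0² + 548.3²) = 693.1 Ω
I = V/|Z| = 4.328 mA
V_C = I·|Z_C| = 0.004328 × 33.10 = 0.1433 V

0.1433 V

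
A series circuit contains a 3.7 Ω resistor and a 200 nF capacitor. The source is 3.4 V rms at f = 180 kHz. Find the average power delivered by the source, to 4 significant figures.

ω = 2πf = 1.131e+06 rad/s
X_C = 1/(ωC) = 4.421 Ω
Z = 3.700 − j4.421 Ω
|Z| = √(3.700² + 4.421²) = 5.765 Ω
∠Z = arctan(-4.421/3.700) = -50.07°
I = V/|Z| = 589.8 mA
P = VI cos φ = 3.4 × 0.5898 × cos(-50.07°) = 1.287 W

1.287 W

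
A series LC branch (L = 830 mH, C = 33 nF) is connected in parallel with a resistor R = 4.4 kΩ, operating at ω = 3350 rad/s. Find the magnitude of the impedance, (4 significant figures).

X_L = ωL = 2780 Ω
X_C = 1/(ωC) = 9046 Ω
Branch 1: Z₁ = R = 4400 Ω
Branch 2 (series LC): Z₂ = j(X_L − X_C) = −j6265 Ω
Parallel: Z = Z₁Z₂/(Z₁+Z₂), |Z| = 3601 Ω, ∠Z = -35.08°

3601 Ω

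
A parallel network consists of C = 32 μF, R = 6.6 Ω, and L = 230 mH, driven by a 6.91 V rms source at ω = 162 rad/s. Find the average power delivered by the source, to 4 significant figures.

7.235 W

X_L = ωL = 37.26 Ω
X_C = 1/(ωC) = 192.9 Ω
Parallel: admittances add. Y = 1/R + 1/(jωL) + jωC
Y = (0.1515 − j0.02165) S
|Y| = 0.1531 S → |Z| = 1/|Y| = 6.534 Ω, ∠Z = −∠Y = 8.134°
I = V/|Z| = 1.058 A
P = VI cos φ = 6.91 × 1.058 × cos(8.134°) = 7.235 W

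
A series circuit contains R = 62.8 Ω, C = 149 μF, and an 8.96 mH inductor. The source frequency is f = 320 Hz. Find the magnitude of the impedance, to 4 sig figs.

ω = 2πf = 2011 rad/s
X_L = ωL = 18.02 Ω
X_C = 1/(ωC) = 3.338 Ω
Net reactance X = X_L − X_C = 14.68 Ω
Z = 62.80 + j14.68 Ω
|Z| = √(62.80² + 14.68²) = 64.49 Ω

64.49 Ω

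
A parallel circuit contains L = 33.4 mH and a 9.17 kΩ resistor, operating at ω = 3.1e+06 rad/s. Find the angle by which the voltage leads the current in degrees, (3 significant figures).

X_L = ωL = 104000 Ω
Parallel: admittances add. Y = 1/R + 1/(jωL)
Y = (0.000109 − j9.66e-06) S
|Y| = 0.000109 S → |Z| = 1/|Y| = 9130 Ω, ∠Z = −∠Y = 5.06°

5.06°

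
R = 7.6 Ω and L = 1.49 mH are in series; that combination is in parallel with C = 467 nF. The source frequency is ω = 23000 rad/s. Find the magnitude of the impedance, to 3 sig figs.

X_L = ωL = 34.3 Ω
X_C = 1/(ωC) = 93.1 Ω
Branch 1 (R+jX_L): Z₁ = 7.60 + j34.3 Ω, |Z₁| = 35.1 Ω
Branch 2 (−jX_C): Z₂ = −j93.1 Ω
Parallel: Z = Z₁Z₂/(Z₁+Z₂), |Z| = 55.1 Ω, ∠Z = 70.1°

55.1 Ω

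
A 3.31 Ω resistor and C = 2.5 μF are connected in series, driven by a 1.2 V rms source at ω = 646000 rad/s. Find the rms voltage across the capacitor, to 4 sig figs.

X_C = 1/(ωC) = 0.6192 Ω
Z = 3.310 − j0.6192 Ω
|Z| = √(3.310² + 0.6192²) = 3.367 Ω
I = V/|Z| = 356.4 mA
V_C = I·|Z_C| = 0.3564 × 0.6192 = 0.2207 V

0.2207 V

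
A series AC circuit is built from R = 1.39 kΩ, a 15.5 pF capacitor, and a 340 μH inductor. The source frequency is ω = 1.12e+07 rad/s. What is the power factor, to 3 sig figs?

0.580

X_L = ωL = 3810 Ω
X_C = 1/(ωC) = 5760 Ω
Net reactance X = X_L − X_C = -1950 Ω
Z = 1390 − j1950 Ω
|Z| = √(1390² + 1950²) = 2400 Ω
∠Z = arctan(-1950/1390) = -54.6°
cos φ = cos(-54.6°) = 0.580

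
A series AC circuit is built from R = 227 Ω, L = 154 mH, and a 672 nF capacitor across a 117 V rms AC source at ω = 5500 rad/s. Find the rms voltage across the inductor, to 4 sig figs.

X_L = ωL = 847.0 Ω
X_C = 1/(ωC) = 270.6 Ω
Net reactance X = X_L − X_C = 576.4 Ω
Z = 227.0 + j576.4 Ω
|Z| = √(227.0² + 576.4²) = 619.5 Ω
I = V/|Z| = 188.9 mA
V_L = I·|Z_L| = 0.1889 × 847.0 = 160.0 V

160.0 V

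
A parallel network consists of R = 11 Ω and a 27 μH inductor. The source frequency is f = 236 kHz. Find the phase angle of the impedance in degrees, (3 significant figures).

15.4°

ω = 2πf = 1.483e+06 rad/s
X_L = ωL = 40.0 Ω
Parallel: admittances add. Y = 1/R + 1/(jωL)
Y = (0.0909 − j0.0250) S
|Y| = 0.0943 S → |Z| = 1/|Y| = 10.6 Ω, ∠Z = −∠Y = 15.4°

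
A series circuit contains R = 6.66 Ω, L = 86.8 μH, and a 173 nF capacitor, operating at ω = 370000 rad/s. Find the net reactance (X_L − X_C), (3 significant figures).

X_L = ωL = 32.1 Ω
X_C = 1/(ωC) = 15.6 Ω
X = 32.1 − 15.6 = 16.5 Ω

16.5 Ω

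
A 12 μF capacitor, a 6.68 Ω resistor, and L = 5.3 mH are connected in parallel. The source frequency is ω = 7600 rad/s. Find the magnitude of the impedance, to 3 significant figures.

6.11 Ω

X_L = ωL = 40.3 Ω
X_C = 1/(ωC) = 11.0 Ω
Parallel: admittances add. Y = 1/R + 1/(jωL) + jωC
Y = (0.150 + j0.0664) S
|Y| = 0.164 S → |Z| = 1/|Y| = 6.11 Ω, ∠Z = −∠Y = -23.9°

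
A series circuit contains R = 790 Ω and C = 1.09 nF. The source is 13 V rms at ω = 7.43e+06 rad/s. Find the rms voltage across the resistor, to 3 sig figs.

12.8 V

X_C = 1/(ωC) = 123 Ω
Z = 790 − j123 Ω
|Z| = √(790² + 123²) = 800 Ω
I = V/|Z| = 16.3 mA
V_R = I·|Z_R| = 0.0163 × 790 = 12.8 V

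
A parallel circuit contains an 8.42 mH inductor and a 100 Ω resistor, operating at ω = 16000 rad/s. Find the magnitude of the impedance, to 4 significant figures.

80.30 Ω

X_L = ωL = 134.7 Ω
Parallel: admittances add. Y = 1/R + 1/(jωL)
Y = (0.01000 − j0.007423) S
|Y| = 0.01245 S → |Z| = 1/|Y| = 80.30 Ω, ∠Z = −∠Y = 36.59°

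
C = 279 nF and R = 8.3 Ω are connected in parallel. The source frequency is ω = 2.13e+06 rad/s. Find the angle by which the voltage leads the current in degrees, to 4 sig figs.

X_C = 1/(ωC) = 1.683 Ω
Parallel: admittances add. Y = 1/R + jωC
Y = (0.1205 + j0.5943) S
|Y| = 0.6064 S → |Z| = 1/|Y| = 1.649 Ω, ∠Z = −∠Y = -78.54°

-78.54°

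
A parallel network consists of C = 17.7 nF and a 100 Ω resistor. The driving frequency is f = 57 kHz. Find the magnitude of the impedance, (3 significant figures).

84.5 Ω

ω = 2πf = 358100 rad/s
X_C = 1/(ωC) = 158 Ω
Parallel: admittances add. Y = 1/R + jωC
Y = (0.0100 + j0.00634) S
|Y| = 0.0118 S → |Z| = 1/|Y| = 84.5 Ω, ∠Z = −∠Y = -32.4°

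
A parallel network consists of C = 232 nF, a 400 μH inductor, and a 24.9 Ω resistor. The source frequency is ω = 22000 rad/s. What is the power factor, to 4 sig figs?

X_L = ωL = 8.800 Ω
X_C = 1/(ωC) = 195.9 Ω
Parallel: admittances add. Y = 1/R + 1/(jωL) + jωC
Y = (0.04016 − j0.1085) S
|Y| = 0.1157 S → |Z| = 1/|Y| = 8.641 Ω, ∠Z = −∠Y = 69.69°
cos φ = cos(69.69°) = 0.3470

0.3470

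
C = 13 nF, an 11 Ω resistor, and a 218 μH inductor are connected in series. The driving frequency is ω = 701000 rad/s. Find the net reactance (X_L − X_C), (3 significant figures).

43.1 Ω

X_L = ωL = 153 Ω
X_C = 1/(ωC) = 110 Ω
X = 153 − 110 = 43.1 Ω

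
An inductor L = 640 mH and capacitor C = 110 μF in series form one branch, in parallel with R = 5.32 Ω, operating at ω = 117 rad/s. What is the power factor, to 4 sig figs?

X_L = ωL = 74.88 Ω
X_C = 1/(ωC) = 77.70 Ω
Branch 1: Z₁ = R = 5.320 Ω
Branch 2 (series LC): Z₂ = j(X_L − X_C) = −j2.820 Ω
Parallel: Z = Z₁Z₂/(Z₁+Z₂), |Z| = 2.492 Ω, ∠Z = -62.07°
cos φ = cos(-62.07°) = 0.4684

0.4684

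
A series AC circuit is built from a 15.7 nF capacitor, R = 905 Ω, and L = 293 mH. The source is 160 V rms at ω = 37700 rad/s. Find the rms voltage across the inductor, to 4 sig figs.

X_L = ωL = 11050 Ω
X_C = 1/(ωC) = 1690 Ω
Net reactance X = X_L − X_C = 9357 Ω
Z = 905.0 + j9357 Ω
|Z| = √(905.0² + 9357²) = 9400 Ω
I = V/|Z| = 17.02 mA
V_L = I·|Z_L| = 0.01702 × 11050 = 188.0 V

188.0 V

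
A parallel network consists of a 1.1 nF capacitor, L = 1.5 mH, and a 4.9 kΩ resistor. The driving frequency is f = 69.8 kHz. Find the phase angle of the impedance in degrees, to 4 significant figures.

ω = 2πf = 438600 rad/s
X_L = ωL = 657.8 Ω
X_C = 1/(ωC) = 2073 Ω
Parallel: admittances add. Y = 1/R + 1/(jωL) + jωC
Y = (0.0002041 − j0.001038) S
|Y| = 0.001058 S → |Z| = 1/|Y| = 945.6 Ω, ∠Z = −∠Y = 78.87°

78.87°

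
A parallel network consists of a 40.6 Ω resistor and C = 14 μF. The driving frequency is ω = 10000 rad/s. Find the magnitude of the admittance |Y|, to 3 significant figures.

X_C = 1/(ωC) = 7.14 Ω
Parallel: admittances add. Y = 1/R + jωC
Y = (0.0246 + j0.140) S
|Y| = 0.142 S → |Z| = 1/|Y| = 7.03 Ω, ∠Z = −∠Y = -80.0°

142 mS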